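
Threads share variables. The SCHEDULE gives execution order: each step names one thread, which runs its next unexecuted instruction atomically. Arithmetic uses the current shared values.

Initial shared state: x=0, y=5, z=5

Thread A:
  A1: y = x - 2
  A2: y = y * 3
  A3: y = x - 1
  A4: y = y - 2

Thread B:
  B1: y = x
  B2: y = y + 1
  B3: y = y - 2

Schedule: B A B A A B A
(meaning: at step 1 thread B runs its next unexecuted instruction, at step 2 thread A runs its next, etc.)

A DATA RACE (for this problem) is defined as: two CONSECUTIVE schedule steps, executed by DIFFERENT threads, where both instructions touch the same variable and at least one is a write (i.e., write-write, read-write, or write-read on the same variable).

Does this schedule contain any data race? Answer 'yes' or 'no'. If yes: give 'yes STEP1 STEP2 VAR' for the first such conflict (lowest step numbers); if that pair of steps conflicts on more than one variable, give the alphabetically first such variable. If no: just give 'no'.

Answer: yes 1 2 y

Derivation:
Steps 1,2: B(y = x) vs A(y = x - 2). RACE on y (W-W).
Steps 2,3: A(y = x - 2) vs B(y = y + 1). RACE on y (W-W).
Steps 3,4: B(y = y + 1) vs A(y = y * 3). RACE on y (W-W).
Steps 4,5: same thread (A). No race.
Steps 5,6: A(y = x - 1) vs B(y = y - 2). RACE on y (W-W).
Steps 6,7: B(y = y - 2) vs A(y = y - 2). RACE on y (W-W).
First conflict at steps 1,2.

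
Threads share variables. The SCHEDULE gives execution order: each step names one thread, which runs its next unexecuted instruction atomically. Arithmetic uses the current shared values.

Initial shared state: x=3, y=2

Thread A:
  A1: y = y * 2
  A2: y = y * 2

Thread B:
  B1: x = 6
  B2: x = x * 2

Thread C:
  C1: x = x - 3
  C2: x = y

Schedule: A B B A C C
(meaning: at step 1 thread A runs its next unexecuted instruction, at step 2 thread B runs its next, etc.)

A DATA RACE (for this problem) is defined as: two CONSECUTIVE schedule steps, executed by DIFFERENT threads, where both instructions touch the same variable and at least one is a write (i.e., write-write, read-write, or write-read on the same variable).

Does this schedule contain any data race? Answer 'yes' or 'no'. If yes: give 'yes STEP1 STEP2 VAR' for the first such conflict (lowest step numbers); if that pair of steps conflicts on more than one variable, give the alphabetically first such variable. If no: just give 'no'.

Steps 1,2: A(r=y,w=y) vs B(r=-,w=x). No conflict.
Steps 2,3: same thread (B). No race.
Steps 3,4: B(r=x,w=x) vs A(r=y,w=y). No conflict.
Steps 4,5: A(r=y,w=y) vs C(r=x,w=x). No conflict.
Steps 5,6: same thread (C). No race.

Answer: no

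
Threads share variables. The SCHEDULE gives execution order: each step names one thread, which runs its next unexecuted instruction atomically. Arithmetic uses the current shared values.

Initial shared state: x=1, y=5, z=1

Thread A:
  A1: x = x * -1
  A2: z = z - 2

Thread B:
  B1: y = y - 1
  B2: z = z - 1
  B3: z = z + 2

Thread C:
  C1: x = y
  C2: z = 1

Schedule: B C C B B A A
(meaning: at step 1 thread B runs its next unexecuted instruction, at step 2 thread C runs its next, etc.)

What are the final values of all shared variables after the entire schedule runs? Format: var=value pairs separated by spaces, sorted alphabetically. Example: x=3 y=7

Answer: x=-4 y=4 z=0

Derivation:
Step 1: thread B executes B1 (y = y - 1). Shared: x=1 y=4 z=1. PCs: A@0 B@1 C@0
Step 2: thread C executes C1 (x = y). Shared: x=4 y=4 z=1. PCs: A@0 B@1 C@1
Step 3: thread C executes C2 (z = 1). Shared: x=4 y=4 z=1. PCs: A@0 B@1 C@2
Step 4: thread B executes B2 (z = z - 1). Shared: x=4 y=4 z=0. PCs: A@0 B@2 C@2
Step 5: thread B executes B3 (z = z + 2). Shared: x=4 y=4 z=2. PCs: A@0 B@3 C@2
Step 6: thread A executes A1 (x = x * -1). Shared: x=-4 y=4 z=2. PCs: A@1 B@3 C@2
Step 7: thread A executes A2 (z = z - 2). Shared: x=-4 y=4 z=0. PCs: A@2 B@3 C@2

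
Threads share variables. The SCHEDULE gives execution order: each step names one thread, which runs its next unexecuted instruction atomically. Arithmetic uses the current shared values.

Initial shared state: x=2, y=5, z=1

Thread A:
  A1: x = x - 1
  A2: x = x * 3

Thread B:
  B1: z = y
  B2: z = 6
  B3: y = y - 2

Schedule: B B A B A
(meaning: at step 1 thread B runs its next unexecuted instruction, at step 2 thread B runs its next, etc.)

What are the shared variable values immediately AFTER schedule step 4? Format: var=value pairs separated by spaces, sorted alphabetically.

Step 1: thread B executes B1 (z = y). Shared: x=2 y=5 z=5. PCs: A@0 B@1
Step 2: thread B executes B2 (z = 6). Shared: x=2 y=5 z=6. PCs: A@0 B@2
Step 3: thread A executes A1 (x = x - 1). Shared: x=1 y=5 z=6. PCs: A@1 B@2
Step 4: thread B executes B3 (y = y - 2). Shared: x=1 y=3 z=6. PCs: A@1 B@3

Answer: x=1 y=3 z=6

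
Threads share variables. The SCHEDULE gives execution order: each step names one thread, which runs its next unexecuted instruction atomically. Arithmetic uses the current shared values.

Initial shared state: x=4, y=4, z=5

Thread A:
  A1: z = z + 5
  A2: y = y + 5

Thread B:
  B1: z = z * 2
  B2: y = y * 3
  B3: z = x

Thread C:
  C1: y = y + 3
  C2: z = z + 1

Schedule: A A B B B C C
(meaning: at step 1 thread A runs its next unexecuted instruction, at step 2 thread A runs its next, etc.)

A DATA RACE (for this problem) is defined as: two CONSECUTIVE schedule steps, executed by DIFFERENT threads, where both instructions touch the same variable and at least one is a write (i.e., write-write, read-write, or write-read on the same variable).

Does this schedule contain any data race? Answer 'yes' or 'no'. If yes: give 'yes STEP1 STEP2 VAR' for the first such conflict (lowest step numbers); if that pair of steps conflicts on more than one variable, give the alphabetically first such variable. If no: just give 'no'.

Answer: no

Derivation:
Steps 1,2: same thread (A). No race.
Steps 2,3: A(r=y,w=y) vs B(r=z,w=z). No conflict.
Steps 3,4: same thread (B). No race.
Steps 4,5: same thread (B). No race.
Steps 5,6: B(r=x,w=z) vs C(r=y,w=y). No conflict.
Steps 6,7: same thread (C). No race.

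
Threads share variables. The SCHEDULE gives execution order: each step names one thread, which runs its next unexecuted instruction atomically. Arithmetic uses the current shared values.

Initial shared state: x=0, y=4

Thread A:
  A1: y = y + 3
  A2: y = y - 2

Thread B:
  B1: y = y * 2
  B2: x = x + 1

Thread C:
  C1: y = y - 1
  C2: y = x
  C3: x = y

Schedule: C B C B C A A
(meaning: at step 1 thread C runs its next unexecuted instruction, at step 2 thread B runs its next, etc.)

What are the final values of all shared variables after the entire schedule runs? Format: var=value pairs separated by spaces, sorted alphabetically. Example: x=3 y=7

Answer: x=0 y=1

Derivation:
Step 1: thread C executes C1 (y = y - 1). Shared: x=0 y=3. PCs: A@0 B@0 C@1
Step 2: thread B executes B1 (y = y * 2). Shared: x=0 y=6. PCs: A@0 B@1 C@1
Step 3: thread C executes C2 (y = x). Shared: x=0 y=0. PCs: A@0 B@1 C@2
Step 4: thread B executes B2 (x = x + 1). Shared: x=1 y=0. PCs: A@0 B@2 C@2
Step 5: thread C executes C3 (x = y). Shared: x=0 y=0. PCs: A@0 B@2 C@3
Step 6: thread A executes A1 (y = y + 3). Shared: x=0 y=3. PCs: A@1 B@2 C@3
Step 7: thread A executes A2 (y = y - 2). Shared: x=0 y=1. PCs: A@2 B@2 C@3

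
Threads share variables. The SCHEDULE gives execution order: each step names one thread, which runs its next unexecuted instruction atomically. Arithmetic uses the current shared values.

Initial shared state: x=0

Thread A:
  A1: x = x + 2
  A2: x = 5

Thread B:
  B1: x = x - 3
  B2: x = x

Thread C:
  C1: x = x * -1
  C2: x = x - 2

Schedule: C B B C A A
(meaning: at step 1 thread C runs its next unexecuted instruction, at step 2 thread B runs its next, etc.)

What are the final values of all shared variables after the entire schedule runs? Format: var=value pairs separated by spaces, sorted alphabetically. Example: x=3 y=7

Answer: x=5

Derivation:
Step 1: thread C executes C1 (x = x * -1). Shared: x=0. PCs: A@0 B@0 C@1
Step 2: thread B executes B1 (x = x - 3). Shared: x=-3. PCs: A@0 B@1 C@1
Step 3: thread B executes B2 (x = x). Shared: x=-3. PCs: A@0 B@2 C@1
Step 4: thread C executes C2 (x = x - 2). Shared: x=-5. PCs: A@0 B@2 C@2
Step 5: thread A executes A1 (x = x + 2). Shared: x=-3. PCs: A@1 B@2 C@2
Step 6: thread A executes A2 (x = 5). Shared: x=5. PCs: A@2 B@2 C@2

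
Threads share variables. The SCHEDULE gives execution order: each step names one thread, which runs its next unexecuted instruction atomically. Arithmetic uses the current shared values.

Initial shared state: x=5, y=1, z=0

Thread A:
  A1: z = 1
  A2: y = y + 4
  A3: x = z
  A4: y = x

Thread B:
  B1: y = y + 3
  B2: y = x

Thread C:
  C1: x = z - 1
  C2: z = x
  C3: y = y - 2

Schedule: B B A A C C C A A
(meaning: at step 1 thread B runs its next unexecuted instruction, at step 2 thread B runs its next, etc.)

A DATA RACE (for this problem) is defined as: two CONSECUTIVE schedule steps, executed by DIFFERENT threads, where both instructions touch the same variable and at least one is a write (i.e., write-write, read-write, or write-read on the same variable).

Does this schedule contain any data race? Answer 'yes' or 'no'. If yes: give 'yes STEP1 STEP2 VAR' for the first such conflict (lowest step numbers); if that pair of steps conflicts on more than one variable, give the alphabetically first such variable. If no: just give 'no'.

Steps 1,2: same thread (B). No race.
Steps 2,3: B(r=x,w=y) vs A(r=-,w=z). No conflict.
Steps 3,4: same thread (A). No race.
Steps 4,5: A(r=y,w=y) vs C(r=z,w=x). No conflict.
Steps 5,6: same thread (C). No race.
Steps 6,7: same thread (C). No race.
Steps 7,8: C(r=y,w=y) vs A(r=z,w=x). No conflict.
Steps 8,9: same thread (A). No race.

Answer: no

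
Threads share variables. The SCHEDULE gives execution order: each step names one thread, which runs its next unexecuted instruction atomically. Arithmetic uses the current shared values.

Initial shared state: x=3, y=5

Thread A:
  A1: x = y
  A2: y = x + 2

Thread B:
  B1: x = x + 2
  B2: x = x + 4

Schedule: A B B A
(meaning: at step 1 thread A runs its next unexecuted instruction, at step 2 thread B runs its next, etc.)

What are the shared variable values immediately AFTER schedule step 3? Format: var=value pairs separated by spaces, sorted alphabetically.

Answer: x=11 y=5

Derivation:
Step 1: thread A executes A1 (x = y). Shared: x=5 y=5. PCs: A@1 B@0
Step 2: thread B executes B1 (x = x + 2). Shared: x=7 y=5. PCs: A@1 B@1
Step 3: thread B executes B2 (x = x + 4). Shared: x=11 y=5. PCs: A@1 B@2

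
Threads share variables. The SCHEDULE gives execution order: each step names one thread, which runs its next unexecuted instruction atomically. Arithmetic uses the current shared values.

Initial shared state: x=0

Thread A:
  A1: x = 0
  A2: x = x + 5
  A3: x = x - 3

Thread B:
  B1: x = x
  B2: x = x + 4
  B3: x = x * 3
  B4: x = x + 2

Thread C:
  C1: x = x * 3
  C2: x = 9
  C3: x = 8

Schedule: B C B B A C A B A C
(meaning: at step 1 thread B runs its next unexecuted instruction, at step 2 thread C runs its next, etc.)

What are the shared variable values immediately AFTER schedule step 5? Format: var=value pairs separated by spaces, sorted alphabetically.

Step 1: thread B executes B1 (x = x). Shared: x=0. PCs: A@0 B@1 C@0
Step 2: thread C executes C1 (x = x * 3). Shared: x=0. PCs: A@0 B@1 C@1
Step 3: thread B executes B2 (x = x + 4). Shared: x=4. PCs: A@0 B@2 C@1
Step 4: thread B executes B3 (x = x * 3). Shared: x=12. PCs: A@0 B@3 C@1
Step 5: thread A executes A1 (x = 0). Shared: x=0. PCs: A@1 B@3 C@1

Answer: x=0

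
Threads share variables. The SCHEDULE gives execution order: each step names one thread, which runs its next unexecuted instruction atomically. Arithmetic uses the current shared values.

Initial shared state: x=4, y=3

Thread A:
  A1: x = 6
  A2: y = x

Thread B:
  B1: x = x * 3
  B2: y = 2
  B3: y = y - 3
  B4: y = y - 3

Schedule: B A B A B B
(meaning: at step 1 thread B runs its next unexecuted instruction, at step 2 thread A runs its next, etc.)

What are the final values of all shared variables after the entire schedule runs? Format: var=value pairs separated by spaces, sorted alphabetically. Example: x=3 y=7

Step 1: thread B executes B1 (x = x * 3). Shared: x=12 y=3. PCs: A@0 B@1
Step 2: thread A executes A1 (x = 6). Shared: x=6 y=3. PCs: A@1 B@1
Step 3: thread B executes B2 (y = 2). Shared: x=6 y=2. PCs: A@1 B@2
Step 4: thread A executes A2 (y = x). Shared: x=6 y=6. PCs: A@2 B@2
Step 5: thread B executes B3 (y = y - 3). Shared: x=6 y=3. PCs: A@2 B@3
Step 6: thread B executes B4 (y = y - 3). Shared: x=6 y=0. PCs: A@2 B@4

Answer: x=6 y=0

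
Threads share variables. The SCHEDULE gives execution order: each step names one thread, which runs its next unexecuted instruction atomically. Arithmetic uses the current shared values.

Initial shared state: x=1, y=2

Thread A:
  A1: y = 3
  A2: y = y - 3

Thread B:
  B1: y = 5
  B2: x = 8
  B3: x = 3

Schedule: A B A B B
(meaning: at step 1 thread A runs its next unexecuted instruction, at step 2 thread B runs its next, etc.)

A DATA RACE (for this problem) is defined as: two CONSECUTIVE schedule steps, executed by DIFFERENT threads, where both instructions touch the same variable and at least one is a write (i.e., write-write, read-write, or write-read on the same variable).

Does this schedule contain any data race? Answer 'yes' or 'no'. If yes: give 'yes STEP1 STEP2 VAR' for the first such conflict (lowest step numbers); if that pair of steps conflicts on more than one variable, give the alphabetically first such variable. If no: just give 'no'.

Steps 1,2: A(y = 3) vs B(y = 5). RACE on y (W-W).
Steps 2,3: B(y = 5) vs A(y = y - 3). RACE on y (W-W).
Steps 3,4: A(r=y,w=y) vs B(r=-,w=x). No conflict.
Steps 4,5: same thread (B). No race.
First conflict at steps 1,2.

Answer: yes 1 2 y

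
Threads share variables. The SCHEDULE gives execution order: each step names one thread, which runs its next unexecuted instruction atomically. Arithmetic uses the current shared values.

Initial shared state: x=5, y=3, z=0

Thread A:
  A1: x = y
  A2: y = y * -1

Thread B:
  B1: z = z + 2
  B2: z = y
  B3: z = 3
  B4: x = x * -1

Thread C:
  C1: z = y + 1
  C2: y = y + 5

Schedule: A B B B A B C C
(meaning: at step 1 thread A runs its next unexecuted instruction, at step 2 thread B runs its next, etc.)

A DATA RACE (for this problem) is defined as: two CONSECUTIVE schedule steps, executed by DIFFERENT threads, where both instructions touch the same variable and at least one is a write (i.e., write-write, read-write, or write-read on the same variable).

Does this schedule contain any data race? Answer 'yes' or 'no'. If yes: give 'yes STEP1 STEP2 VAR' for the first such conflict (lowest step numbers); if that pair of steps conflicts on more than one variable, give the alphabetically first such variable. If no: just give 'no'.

Answer: no

Derivation:
Steps 1,2: A(r=y,w=x) vs B(r=z,w=z). No conflict.
Steps 2,3: same thread (B). No race.
Steps 3,4: same thread (B). No race.
Steps 4,5: B(r=-,w=z) vs A(r=y,w=y). No conflict.
Steps 5,6: A(r=y,w=y) vs B(r=x,w=x). No conflict.
Steps 6,7: B(r=x,w=x) vs C(r=y,w=z). No conflict.
Steps 7,8: same thread (C). No race.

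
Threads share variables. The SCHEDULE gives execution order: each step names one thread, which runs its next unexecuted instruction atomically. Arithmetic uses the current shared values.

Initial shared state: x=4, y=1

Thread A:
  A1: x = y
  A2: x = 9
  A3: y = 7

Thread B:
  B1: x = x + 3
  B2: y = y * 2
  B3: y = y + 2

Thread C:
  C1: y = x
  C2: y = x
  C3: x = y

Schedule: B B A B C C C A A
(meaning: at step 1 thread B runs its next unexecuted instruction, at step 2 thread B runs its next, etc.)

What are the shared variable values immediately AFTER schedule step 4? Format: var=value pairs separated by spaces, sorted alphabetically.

Answer: x=2 y=4

Derivation:
Step 1: thread B executes B1 (x = x + 3). Shared: x=7 y=1. PCs: A@0 B@1 C@0
Step 2: thread B executes B2 (y = y * 2). Shared: x=7 y=2. PCs: A@0 B@2 C@0
Step 3: thread A executes A1 (x = y). Shared: x=2 y=2. PCs: A@1 B@2 C@0
Step 4: thread B executes B3 (y = y + 2). Shared: x=2 y=4. PCs: A@1 B@3 C@0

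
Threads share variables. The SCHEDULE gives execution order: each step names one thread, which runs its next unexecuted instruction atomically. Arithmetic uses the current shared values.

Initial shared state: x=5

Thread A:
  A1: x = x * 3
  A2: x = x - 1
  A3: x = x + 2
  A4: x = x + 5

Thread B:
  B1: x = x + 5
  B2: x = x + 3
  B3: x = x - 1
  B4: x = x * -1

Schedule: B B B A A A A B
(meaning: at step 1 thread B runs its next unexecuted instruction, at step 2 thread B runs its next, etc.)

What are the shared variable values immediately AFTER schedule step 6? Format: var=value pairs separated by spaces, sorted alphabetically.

Answer: x=37

Derivation:
Step 1: thread B executes B1 (x = x + 5). Shared: x=10. PCs: A@0 B@1
Step 2: thread B executes B2 (x = x + 3). Shared: x=13. PCs: A@0 B@2
Step 3: thread B executes B3 (x = x - 1). Shared: x=12. PCs: A@0 B@3
Step 4: thread A executes A1 (x = x * 3). Shared: x=36. PCs: A@1 B@3
Step 5: thread A executes A2 (x = x - 1). Shared: x=35. PCs: A@2 B@3
Step 6: thread A executes A3 (x = x + 2). Shared: x=37. PCs: A@3 B@3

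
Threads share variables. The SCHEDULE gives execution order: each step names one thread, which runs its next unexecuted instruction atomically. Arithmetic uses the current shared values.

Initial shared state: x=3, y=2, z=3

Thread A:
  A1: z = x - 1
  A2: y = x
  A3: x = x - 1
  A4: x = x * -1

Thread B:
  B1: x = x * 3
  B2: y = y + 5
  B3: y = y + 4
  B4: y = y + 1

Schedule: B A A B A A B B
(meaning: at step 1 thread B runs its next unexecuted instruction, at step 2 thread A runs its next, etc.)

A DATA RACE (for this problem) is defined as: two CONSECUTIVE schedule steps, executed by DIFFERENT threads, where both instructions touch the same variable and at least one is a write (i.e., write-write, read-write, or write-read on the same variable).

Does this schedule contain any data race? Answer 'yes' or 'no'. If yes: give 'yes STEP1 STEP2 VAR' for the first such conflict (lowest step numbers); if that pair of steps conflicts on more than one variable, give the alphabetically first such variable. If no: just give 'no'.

Answer: yes 1 2 x

Derivation:
Steps 1,2: B(x = x * 3) vs A(z = x - 1). RACE on x (W-R).
Steps 2,3: same thread (A). No race.
Steps 3,4: A(y = x) vs B(y = y + 5). RACE on y (W-W).
Steps 4,5: B(r=y,w=y) vs A(r=x,w=x). No conflict.
Steps 5,6: same thread (A). No race.
Steps 6,7: A(r=x,w=x) vs B(r=y,w=y). No conflict.
Steps 7,8: same thread (B). No race.
First conflict at steps 1,2.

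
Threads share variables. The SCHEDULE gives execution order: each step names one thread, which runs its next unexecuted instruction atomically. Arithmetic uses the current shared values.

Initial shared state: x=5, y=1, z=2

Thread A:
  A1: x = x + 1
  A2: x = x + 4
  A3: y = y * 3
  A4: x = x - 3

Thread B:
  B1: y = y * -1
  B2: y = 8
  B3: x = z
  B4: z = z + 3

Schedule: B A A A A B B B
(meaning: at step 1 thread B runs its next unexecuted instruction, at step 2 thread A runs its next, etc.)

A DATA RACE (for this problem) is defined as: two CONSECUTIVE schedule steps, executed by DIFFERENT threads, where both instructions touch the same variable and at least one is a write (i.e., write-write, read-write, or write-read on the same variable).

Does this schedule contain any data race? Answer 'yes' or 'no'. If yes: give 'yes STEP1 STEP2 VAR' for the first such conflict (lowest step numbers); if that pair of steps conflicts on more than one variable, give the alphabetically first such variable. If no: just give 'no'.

Steps 1,2: B(r=y,w=y) vs A(r=x,w=x). No conflict.
Steps 2,3: same thread (A). No race.
Steps 3,4: same thread (A). No race.
Steps 4,5: same thread (A). No race.
Steps 5,6: A(r=x,w=x) vs B(r=-,w=y). No conflict.
Steps 6,7: same thread (B). No race.
Steps 7,8: same thread (B). No race.

Answer: no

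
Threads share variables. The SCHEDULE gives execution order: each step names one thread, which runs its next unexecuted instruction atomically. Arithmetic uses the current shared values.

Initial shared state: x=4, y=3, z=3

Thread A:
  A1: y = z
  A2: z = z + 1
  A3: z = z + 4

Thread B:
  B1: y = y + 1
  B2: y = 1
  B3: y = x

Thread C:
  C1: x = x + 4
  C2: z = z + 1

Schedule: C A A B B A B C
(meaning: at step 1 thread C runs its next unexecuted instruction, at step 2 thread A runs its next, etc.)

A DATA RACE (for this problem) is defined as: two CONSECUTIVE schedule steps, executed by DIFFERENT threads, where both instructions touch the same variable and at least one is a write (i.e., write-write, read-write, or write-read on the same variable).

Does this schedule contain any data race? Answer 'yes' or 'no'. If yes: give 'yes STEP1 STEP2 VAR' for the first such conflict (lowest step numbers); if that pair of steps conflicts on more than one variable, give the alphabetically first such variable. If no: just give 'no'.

Steps 1,2: C(r=x,w=x) vs A(r=z,w=y). No conflict.
Steps 2,3: same thread (A). No race.
Steps 3,4: A(r=z,w=z) vs B(r=y,w=y). No conflict.
Steps 4,5: same thread (B). No race.
Steps 5,6: B(r=-,w=y) vs A(r=z,w=z). No conflict.
Steps 6,7: A(r=z,w=z) vs B(r=x,w=y). No conflict.
Steps 7,8: B(r=x,w=y) vs C(r=z,w=z). No conflict.

Answer: no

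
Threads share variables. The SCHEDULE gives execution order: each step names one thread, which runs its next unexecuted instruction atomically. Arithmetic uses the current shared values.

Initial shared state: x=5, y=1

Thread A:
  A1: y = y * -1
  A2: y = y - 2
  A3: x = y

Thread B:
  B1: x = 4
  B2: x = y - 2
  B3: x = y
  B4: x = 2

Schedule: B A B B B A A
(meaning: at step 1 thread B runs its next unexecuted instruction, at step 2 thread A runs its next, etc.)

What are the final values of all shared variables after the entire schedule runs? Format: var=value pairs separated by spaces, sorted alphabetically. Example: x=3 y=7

Answer: x=-3 y=-3

Derivation:
Step 1: thread B executes B1 (x = 4). Shared: x=4 y=1. PCs: A@0 B@1
Step 2: thread A executes A1 (y = y * -1). Shared: x=4 y=-1. PCs: A@1 B@1
Step 3: thread B executes B2 (x = y - 2). Shared: x=-3 y=-1. PCs: A@1 B@2
Step 4: thread B executes B3 (x = y). Shared: x=-1 y=-1. PCs: A@1 B@3
Step 5: thread B executes B4 (x = 2). Shared: x=2 y=-1. PCs: A@1 B@4
Step 6: thread A executes A2 (y = y - 2). Shared: x=2 y=-3. PCs: A@2 B@4
Step 7: thread A executes A3 (x = y). Shared: x=-3 y=-3. PCs: A@3 B@4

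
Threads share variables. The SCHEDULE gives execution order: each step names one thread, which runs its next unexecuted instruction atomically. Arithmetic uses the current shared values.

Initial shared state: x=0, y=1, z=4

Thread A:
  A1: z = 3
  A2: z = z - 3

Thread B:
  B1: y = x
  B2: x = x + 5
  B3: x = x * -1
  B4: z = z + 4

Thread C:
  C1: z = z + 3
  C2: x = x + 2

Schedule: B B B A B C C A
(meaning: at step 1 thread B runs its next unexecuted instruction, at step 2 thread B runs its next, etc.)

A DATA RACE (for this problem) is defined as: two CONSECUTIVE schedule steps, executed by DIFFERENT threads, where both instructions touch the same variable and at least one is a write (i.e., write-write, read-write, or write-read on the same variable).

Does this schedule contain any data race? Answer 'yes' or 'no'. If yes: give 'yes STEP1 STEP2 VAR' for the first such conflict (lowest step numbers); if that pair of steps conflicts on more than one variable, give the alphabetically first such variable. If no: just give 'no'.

Answer: yes 4 5 z

Derivation:
Steps 1,2: same thread (B). No race.
Steps 2,3: same thread (B). No race.
Steps 3,4: B(r=x,w=x) vs A(r=-,w=z). No conflict.
Steps 4,5: A(z = 3) vs B(z = z + 4). RACE on z (W-W).
Steps 5,6: B(z = z + 4) vs C(z = z + 3). RACE on z (W-W).
Steps 6,7: same thread (C). No race.
Steps 7,8: C(r=x,w=x) vs A(r=z,w=z). No conflict.
First conflict at steps 4,5.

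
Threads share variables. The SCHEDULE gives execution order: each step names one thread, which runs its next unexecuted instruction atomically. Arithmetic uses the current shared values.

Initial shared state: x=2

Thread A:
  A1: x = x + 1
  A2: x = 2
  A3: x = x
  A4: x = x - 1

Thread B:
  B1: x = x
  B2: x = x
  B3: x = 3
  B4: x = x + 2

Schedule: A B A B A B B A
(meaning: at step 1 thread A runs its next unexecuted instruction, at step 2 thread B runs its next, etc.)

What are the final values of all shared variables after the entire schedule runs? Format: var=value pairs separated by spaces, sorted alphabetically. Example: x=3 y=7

Answer: x=4

Derivation:
Step 1: thread A executes A1 (x = x + 1). Shared: x=3. PCs: A@1 B@0
Step 2: thread B executes B1 (x = x). Shared: x=3. PCs: A@1 B@1
Step 3: thread A executes A2 (x = 2). Shared: x=2. PCs: A@2 B@1
Step 4: thread B executes B2 (x = x). Shared: x=2. PCs: A@2 B@2
Step 5: thread A executes A3 (x = x). Shared: x=2. PCs: A@3 B@2
Step 6: thread B executes B3 (x = 3). Shared: x=3. PCs: A@3 B@3
Step 7: thread B executes B4 (x = x + 2). Shared: x=5. PCs: A@3 B@4
Step 8: thread A executes A4 (x = x - 1). Shared: x=4. PCs: A@4 B@4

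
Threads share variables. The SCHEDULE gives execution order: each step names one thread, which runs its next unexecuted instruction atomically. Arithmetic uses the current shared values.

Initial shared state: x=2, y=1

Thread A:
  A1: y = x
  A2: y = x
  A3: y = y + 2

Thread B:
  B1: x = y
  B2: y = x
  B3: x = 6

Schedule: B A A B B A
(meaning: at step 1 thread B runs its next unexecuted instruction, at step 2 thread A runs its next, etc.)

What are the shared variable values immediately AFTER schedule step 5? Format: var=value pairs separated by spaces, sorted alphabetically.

Answer: x=6 y=1

Derivation:
Step 1: thread B executes B1 (x = y). Shared: x=1 y=1. PCs: A@0 B@1
Step 2: thread A executes A1 (y = x). Shared: x=1 y=1. PCs: A@1 B@1
Step 3: thread A executes A2 (y = x). Shared: x=1 y=1. PCs: A@2 B@1
Step 4: thread B executes B2 (y = x). Shared: x=1 y=1. PCs: A@2 B@2
Step 5: thread B executes B3 (x = 6). Shared: x=6 y=1. PCs: A@2 B@3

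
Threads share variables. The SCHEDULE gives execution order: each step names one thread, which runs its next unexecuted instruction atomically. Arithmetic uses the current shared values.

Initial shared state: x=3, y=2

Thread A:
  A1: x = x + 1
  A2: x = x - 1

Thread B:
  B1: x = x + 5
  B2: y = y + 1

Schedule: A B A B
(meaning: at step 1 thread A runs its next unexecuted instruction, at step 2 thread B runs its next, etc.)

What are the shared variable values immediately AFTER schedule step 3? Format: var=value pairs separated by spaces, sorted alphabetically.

Step 1: thread A executes A1 (x = x + 1). Shared: x=4 y=2. PCs: A@1 B@0
Step 2: thread B executes B1 (x = x + 5). Shared: x=9 y=2. PCs: A@1 B@1
Step 3: thread A executes A2 (x = x - 1). Shared: x=8 y=2. PCs: A@2 B@1

Answer: x=8 y=2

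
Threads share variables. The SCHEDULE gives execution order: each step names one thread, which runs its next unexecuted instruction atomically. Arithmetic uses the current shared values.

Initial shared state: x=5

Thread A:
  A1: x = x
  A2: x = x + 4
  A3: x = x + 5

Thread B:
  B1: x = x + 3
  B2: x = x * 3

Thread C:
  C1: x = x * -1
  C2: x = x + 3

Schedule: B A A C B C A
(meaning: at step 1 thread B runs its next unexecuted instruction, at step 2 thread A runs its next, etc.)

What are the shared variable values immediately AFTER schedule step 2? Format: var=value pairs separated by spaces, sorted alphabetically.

Answer: x=8

Derivation:
Step 1: thread B executes B1 (x = x + 3). Shared: x=8. PCs: A@0 B@1 C@0
Step 2: thread A executes A1 (x = x). Shared: x=8. PCs: A@1 B@1 C@0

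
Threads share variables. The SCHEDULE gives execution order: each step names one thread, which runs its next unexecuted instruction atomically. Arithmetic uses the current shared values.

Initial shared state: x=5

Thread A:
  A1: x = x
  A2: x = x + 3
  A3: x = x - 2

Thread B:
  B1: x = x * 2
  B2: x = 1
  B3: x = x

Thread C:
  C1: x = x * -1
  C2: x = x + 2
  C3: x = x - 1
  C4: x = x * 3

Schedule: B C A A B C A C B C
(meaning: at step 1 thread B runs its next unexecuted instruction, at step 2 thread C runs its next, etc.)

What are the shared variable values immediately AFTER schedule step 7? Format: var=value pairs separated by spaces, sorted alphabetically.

Step 1: thread B executes B1 (x = x * 2). Shared: x=10. PCs: A@0 B@1 C@0
Step 2: thread C executes C1 (x = x * -1). Shared: x=-10. PCs: A@0 B@1 C@1
Step 3: thread A executes A1 (x = x). Shared: x=-10. PCs: A@1 B@1 C@1
Step 4: thread A executes A2 (x = x + 3). Shared: x=-7. PCs: A@2 B@1 C@1
Step 5: thread B executes B2 (x = 1). Shared: x=1. PCs: A@2 B@2 C@1
Step 6: thread C executes C2 (x = x + 2). Shared: x=3. PCs: A@2 B@2 C@2
Step 7: thread A executes A3 (x = x - 2). Shared: x=1. PCs: A@3 B@2 C@2

Answer: x=1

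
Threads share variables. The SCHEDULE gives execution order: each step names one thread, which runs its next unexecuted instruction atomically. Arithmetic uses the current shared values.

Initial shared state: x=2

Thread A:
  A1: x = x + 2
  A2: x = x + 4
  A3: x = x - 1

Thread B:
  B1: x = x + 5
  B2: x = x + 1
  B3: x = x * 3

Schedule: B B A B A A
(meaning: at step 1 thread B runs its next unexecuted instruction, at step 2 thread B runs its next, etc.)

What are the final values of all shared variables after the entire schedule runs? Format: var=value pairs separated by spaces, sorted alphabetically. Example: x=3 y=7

Step 1: thread B executes B1 (x = x + 5). Shared: x=7. PCs: A@0 B@1
Step 2: thread B executes B2 (x = x + 1). Shared: x=8. PCs: A@0 B@2
Step 3: thread A executes A1 (x = x + 2). Shared: x=10. PCs: A@1 B@2
Step 4: thread B executes B3 (x = x * 3). Shared: x=30. PCs: A@1 B@3
Step 5: thread A executes A2 (x = x + 4). Shared: x=34. PCs: A@2 B@3
Step 6: thread A executes A3 (x = x - 1). Shared: x=33. PCs: A@3 B@3

Answer: x=33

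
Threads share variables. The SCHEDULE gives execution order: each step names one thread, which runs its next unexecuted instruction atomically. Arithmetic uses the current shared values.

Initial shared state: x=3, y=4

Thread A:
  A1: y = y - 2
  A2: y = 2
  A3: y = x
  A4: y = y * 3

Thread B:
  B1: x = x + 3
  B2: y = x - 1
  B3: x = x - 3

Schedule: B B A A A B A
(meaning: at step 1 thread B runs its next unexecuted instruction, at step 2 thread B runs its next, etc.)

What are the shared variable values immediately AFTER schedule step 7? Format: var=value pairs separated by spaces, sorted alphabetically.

Answer: x=3 y=18

Derivation:
Step 1: thread B executes B1 (x = x + 3). Shared: x=6 y=4. PCs: A@0 B@1
Step 2: thread B executes B2 (y = x - 1). Shared: x=6 y=5. PCs: A@0 B@2
Step 3: thread A executes A1 (y = y - 2). Shared: x=6 y=3. PCs: A@1 B@2
Step 4: thread A executes A2 (y = 2). Shared: x=6 y=2. PCs: A@2 B@2
Step 5: thread A executes A3 (y = x). Shared: x=6 y=6. PCs: A@3 B@2
Step 6: thread B executes B3 (x = x - 3). Shared: x=3 y=6. PCs: A@3 B@3
Step 7: thread A executes A4 (y = y * 3). Shared: x=3 y=18. PCs: A@4 B@3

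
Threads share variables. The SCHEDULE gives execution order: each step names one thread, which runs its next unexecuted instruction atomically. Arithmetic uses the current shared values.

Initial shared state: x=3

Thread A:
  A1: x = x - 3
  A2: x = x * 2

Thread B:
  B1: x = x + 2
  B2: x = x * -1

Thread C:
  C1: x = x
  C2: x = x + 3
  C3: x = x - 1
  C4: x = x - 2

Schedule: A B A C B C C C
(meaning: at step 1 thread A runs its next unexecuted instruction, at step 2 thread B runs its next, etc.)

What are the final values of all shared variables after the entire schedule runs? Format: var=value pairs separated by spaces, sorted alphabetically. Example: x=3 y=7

Answer: x=-4

Derivation:
Step 1: thread A executes A1 (x = x - 3). Shared: x=0. PCs: A@1 B@0 C@0
Step 2: thread B executes B1 (x = x + 2). Shared: x=2. PCs: A@1 B@1 C@0
Step 3: thread A executes A2 (x = x * 2). Shared: x=4. PCs: A@2 B@1 C@0
Step 4: thread C executes C1 (x = x). Shared: x=4. PCs: A@2 B@1 C@1
Step 5: thread B executes B2 (x = x * -1). Shared: x=-4. PCs: A@2 B@2 C@1
Step 6: thread C executes C2 (x = x + 3). Shared: x=-1. PCs: A@2 B@2 C@2
Step 7: thread C executes C3 (x = x - 1). Shared: x=-2. PCs: A@2 B@2 C@3
Step 8: thread C executes C4 (x = x - 2). Shared: x=-4. PCs: A@2 B@2 C@4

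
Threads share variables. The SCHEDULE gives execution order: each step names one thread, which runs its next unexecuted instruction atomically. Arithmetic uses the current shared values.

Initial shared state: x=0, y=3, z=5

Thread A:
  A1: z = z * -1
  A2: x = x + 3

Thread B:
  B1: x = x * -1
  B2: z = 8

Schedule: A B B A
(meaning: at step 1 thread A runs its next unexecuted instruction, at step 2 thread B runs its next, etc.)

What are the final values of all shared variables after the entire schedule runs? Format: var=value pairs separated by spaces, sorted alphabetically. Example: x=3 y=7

Step 1: thread A executes A1 (z = z * -1). Shared: x=0 y=3 z=-5. PCs: A@1 B@0
Step 2: thread B executes B1 (x = x * -1). Shared: x=0 y=3 z=-5. PCs: A@1 B@1
Step 3: thread B executes B2 (z = 8). Shared: x=0 y=3 z=8. PCs: A@1 B@2
Step 4: thread A executes A2 (x = x + 3). Shared: x=3 y=3 z=8. PCs: A@2 B@2

Answer: x=3 y=3 z=8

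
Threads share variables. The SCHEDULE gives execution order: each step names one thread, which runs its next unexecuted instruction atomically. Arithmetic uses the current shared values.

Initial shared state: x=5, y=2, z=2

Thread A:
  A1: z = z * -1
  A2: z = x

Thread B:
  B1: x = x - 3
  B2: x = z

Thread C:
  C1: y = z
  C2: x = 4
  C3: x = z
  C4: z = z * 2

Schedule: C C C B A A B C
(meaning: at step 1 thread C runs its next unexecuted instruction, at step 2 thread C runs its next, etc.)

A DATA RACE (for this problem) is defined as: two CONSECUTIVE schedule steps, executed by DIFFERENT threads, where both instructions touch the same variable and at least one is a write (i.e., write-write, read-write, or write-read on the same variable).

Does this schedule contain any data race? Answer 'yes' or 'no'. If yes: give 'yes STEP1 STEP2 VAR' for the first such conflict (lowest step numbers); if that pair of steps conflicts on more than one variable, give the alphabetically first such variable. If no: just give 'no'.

Answer: yes 3 4 x

Derivation:
Steps 1,2: same thread (C). No race.
Steps 2,3: same thread (C). No race.
Steps 3,4: C(x = z) vs B(x = x - 3). RACE on x (W-W).
Steps 4,5: B(r=x,w=x) vs A(r=z,w=z). No conflict.
Steps 5,6: same thread (A). No race.
Steps 6,7: A(z = x) vs B(x = z). RACE on x (R-W), z (W-R). Multiple vars; alphabetically first is x.
Steps 7,8: B(x = z) vs C(z = z * 2). RACE on z (R-W).
First conflict at steps 3,4.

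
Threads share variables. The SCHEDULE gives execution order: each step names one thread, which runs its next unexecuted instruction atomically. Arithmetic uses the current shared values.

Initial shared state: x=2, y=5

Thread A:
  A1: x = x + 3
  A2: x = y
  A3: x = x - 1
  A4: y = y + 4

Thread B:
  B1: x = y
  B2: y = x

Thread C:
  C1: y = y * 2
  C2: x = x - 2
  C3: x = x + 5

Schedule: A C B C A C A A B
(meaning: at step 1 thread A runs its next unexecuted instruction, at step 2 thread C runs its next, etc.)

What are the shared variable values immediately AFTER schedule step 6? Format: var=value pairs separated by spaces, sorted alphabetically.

Step 1: thread A executes A1 (x = x + 3). Shared: x=5 y=5. PCs: A@1 B@0 C@0
Step 2: thread C executes C1 (y = y * 2). Shared: x=5 y=10. PCs: A@1 B@0 C@1
Step 3: thread B executes B1 (x = y). Shared: x=10 y=10. PCs: A@1 B@1 C@1
Step 4: thread C executes C2 (x = x - 2). Shared: x=8 y=10. PCs: A@1 B@1 C@2
Step 5: thread A executes A2 (x = y). Shared: x=10 y=10. PCs: A@2 B@1 C@2
Step 6: thread C executes C3 (x = x + 5). Shared: x=15 y=10. PCs: A@2 B@1 C@3

Answer: x=15 y=10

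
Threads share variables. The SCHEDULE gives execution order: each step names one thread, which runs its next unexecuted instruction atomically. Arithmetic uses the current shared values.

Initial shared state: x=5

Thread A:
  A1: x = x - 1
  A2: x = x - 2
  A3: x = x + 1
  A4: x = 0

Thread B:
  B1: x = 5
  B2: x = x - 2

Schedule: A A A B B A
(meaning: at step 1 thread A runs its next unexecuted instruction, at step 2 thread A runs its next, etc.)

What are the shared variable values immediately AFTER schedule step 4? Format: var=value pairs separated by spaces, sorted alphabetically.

Answer: x=5

Derivation:
Step 1: thread A executes A1 (x = x - 1). Shared: x=4. PCs: A@1 B@0
Step 2: thread A executes A2 (x = x - 2). Shared: x=2. PCs: A@2 B@0
Step 3: thread A executes A3 (x = x + 1). Shared: x=3. PCs: A@3 B@0
Step 4: thread B executes B1 (x = 5). Shared: x=5. PCs: A@3 B@1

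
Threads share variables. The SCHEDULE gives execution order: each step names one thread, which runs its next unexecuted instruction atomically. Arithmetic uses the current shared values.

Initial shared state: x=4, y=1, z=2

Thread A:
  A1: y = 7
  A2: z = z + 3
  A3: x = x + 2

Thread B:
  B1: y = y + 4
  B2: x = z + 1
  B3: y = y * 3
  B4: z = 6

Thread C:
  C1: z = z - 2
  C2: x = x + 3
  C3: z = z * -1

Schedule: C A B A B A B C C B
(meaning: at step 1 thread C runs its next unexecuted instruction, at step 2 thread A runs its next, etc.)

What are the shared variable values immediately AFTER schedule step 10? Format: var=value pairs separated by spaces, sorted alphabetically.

Answer: x=9 y=33 z=6

Derivation:
Step 1: thread C executes C1 (z = z - 2). Shared: x=4 y=1 z=0. PCs: A@0 B@0 C@1
Step 2: thread A executes A1 (y = 7). Shared: x=4 y=7 z=0. PCs: A@1 B@0 C@1
Step 3: thread B executes B1 (y = y + 4). Shared: x=4 y=11 z=0. PCs: A@1 B@1 C@1
Step 4: thread A executes A2 (z = z + 3). Shared: x=4 y=11 z=3. PCs: A@2 B@1 C@1
Step 5: thread B executes B2 (x = z + 1). Shared: x=4 y=11 z=3. PCs: A@2 B@2 C@1
Step 6: thread A executes A3 (x = x + 2). Shared: x=6 y=11 z=3. PCs: A@3 B@2 C@1
Step 7: thread B executes B3 (y = y * 3). Shared: x=6 y=33 z=3. PCs: A@3 B@3 C@1
Step 8: thread C executes C2 (x = x + 3). Shared: x=9 y=33 z=3. PCs: A@3 B@3 C@2
Step 9: thread C executes C3 (z = z * -1). Shared: x=9 y=33 z=-3. PCs: A@3 B@3 C@3
Step 10: thread B executes B4 (z = 6). Shared: x=9 y=33 z=6. PCs: A@3 B@4 C@3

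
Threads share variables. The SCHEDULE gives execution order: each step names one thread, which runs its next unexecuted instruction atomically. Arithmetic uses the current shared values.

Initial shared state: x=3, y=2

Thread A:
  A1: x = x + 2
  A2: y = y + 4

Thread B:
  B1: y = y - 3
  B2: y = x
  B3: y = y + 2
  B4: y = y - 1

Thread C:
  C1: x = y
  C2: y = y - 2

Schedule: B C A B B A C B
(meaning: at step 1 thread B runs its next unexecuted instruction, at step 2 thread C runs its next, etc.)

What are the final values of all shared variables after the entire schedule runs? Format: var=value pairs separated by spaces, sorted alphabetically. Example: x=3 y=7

Answer: x=1 y=4

Derivation:
Step 1: thread B executes B1 (y = y - 3). Shared: x=3 y=-1. PCs: A@0 B@1 C@0
Step 2: thread C executes C1 (x = y). Shared: x=-1 y=-1. PCs: A@0 B@1 C@1
Step 3: thread A executes A1 (x = x + 2). Shared: x=1 y=-1. PCs: A@1 B@1 C@1
Step 4: thread B executes B2 (y = x). Shared: x=1 y=1. PCs: A@1 B@2 C@1
Step 5: thread B executes B3 (y = y + 2). Shared: x=1 y=3. PCs: A@1 B@3 C@1
Step 6: thread A executes A2 (y = y + 4). Shared: x=1 y=7. PCs: A@2 B@3 C@1
Step 7: thread C executes C2 (y = y - 2). Shared: x=1 y=5. PCs: A@2 B@3 C@2
Step 8: thread B executes B4 (y = y - 1). Shared: x=1 y=4. PCs: A@2 B@4 C@2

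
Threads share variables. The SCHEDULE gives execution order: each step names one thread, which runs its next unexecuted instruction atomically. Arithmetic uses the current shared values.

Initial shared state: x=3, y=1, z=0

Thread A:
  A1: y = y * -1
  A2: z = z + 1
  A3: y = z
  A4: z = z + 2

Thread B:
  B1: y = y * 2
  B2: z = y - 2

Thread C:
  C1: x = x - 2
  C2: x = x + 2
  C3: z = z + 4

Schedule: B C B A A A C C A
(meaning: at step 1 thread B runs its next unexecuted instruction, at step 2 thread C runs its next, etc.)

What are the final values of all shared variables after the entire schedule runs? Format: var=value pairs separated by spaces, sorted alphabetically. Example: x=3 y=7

Answer: x=3 y=1 z=7

Derivation:
Step 1: thread B executes B1 (y = y * 2). Shared: x=3 y=2 z=0. PCs: A@0 B@1 C@0
Step 2: thread C executes C1 (x = x - 2). Shared: x=1 y=2 z=0. PCs: A@0 B@1 C@1
Step 3: thread B executes B2 (z = y - 2). Shared: x=1 y=2 z=0. PCs: A@0 B@2 C@1
Step 4: thread A executes A1 (y = y * -1). Shared: x=1 y=-2 z=0. PCs: A@1 B@2 C@1
Step 5: thread A executes A2 (z = z + 1). Shared: x=1 y=-2 z=1. PCs: A@2 B@2 C@1
Step 6: thread A executes A3 (y = z). Shared: x=1 y=1 z=1. PCs: A@3 B@2 C@1
Step 7: thread C executes C2 (x = x + 2). Shared: x=3 y=1 z=1. PCs: A@3 B@2 C@2
Step 8: thread C executes C3 (z = z + 4). Shared: x=3 y=1 z=5. PCs: A@3 B@2 C@3
Step 9: thread A executes A4 (z = z + 2). Shared: x=3 y=1 z=7. PCs: A@4 B@2 C@3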